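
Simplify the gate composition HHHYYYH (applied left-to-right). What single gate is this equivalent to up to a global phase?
Y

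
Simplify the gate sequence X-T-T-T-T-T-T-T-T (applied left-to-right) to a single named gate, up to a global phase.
X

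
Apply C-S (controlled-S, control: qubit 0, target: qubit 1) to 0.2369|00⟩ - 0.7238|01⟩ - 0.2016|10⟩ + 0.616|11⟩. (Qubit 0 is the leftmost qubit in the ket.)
0.2369|00⟩ - 0.7238|01⟩ - 0.2016|10⟩ + 0.616i|11⟩

C-S leaves the control-|0⟩ kets |00⟩, |01⟩ unchanged and applies S to qubit 1 on the control-|1⟩ pair (|10⟩, |11⟩).
S = [[1, 0], [0, i]].
With a = amp(|10⟩) = -0.2016 and b = amp(|11⟩) = 0.616:
new amp(|10⟩) = (1)·a = -0.2016
new amp(|11⟩) = (i)·b = 0.616i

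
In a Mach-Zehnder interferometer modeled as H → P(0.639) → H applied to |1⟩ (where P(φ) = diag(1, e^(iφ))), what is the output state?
(0.09865 - 0.2982i)|0⟩ + (0.9013 + 0.2982i)|1⟩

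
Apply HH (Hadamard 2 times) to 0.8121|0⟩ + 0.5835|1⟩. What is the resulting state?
0.8121|0⟩ + 0.5835|1⟩

H² = I, so an even number of Hadamards cancels: H^2 = I and the state is unchanged.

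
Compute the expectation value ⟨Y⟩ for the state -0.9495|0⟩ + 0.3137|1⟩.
0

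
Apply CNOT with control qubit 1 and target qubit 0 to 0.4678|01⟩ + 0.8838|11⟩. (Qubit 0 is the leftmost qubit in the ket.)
0.8838|01⟩ + 0.4678|11⟩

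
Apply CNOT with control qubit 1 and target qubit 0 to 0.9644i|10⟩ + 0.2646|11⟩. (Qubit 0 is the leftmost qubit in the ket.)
0.2646|01⟩ + 0.9644i|10⟩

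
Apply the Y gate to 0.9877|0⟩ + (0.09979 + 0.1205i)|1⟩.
(0.1205 - 0.09979i)|0⟩ + 0.9877i|1⟩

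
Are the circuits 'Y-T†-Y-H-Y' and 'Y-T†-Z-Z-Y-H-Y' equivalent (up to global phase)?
Yes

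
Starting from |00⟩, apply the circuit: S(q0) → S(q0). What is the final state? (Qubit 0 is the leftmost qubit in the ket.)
|00⟩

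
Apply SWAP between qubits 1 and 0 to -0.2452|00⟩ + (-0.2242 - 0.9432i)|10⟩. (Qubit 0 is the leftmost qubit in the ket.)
-0.2452|00⟩ + (-0.2242 - 0.9432i)|01⟩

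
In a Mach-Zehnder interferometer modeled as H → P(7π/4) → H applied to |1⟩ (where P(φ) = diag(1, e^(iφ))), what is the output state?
(0.1464 + (1/√8)i)|0⟩ + (0.8536 - (1/√8)i)|1⟩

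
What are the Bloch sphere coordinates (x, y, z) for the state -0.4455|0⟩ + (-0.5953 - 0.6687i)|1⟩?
(0.5304, 0.5958, -0.6031)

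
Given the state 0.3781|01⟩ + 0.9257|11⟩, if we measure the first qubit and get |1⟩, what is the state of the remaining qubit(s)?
|1⟩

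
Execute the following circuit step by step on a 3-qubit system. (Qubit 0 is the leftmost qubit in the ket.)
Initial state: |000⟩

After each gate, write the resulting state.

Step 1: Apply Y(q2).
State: i|001⟩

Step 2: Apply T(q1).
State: i|001⟩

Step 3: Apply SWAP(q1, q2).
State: i|010⟩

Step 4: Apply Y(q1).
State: |000⟩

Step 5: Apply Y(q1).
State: i|010⟩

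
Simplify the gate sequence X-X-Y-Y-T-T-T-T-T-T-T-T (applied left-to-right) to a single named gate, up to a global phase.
I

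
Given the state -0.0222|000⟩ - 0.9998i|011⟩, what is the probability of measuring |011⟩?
0.9996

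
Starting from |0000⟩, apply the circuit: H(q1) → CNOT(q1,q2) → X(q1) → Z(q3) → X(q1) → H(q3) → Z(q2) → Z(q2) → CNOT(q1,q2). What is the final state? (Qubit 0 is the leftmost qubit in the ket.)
1/2|0000⟩ + 1/2|0001⟩ + 1/2|0100⟩ + 1/2|0101⟩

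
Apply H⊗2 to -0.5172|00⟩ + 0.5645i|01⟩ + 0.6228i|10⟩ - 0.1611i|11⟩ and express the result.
(-0.2586 + 0.5131i)|00⟩ + (-0.2586 + 0.1097i)|01⟩ + (-0.2586 + 0.0514i)|10⟩ + (-0.2586 - 0.6742i)|11⟩

H⊗2 gives amp(|y⟩) = (1/2) Σ_x (−1)^(x·y) amp(|x⟩), where x·y is the number of positions in which both x and y have a 1.
|00⟩: (-0.5172 + 0.5645i + 0.6228i - 0.1611i)/2 = (-0.2586 + 0.5131i)
|01⟩: (-0.5172 - 0.5645i + 0.6228i + 0.1611i)/2 = (-0.2586 + 0.1097i)
|10⟩: (-0.5172 + 0.5645i - 0.6228i + 0.1611i)/2 = (-0.2586 + 0.0514i)
|11⟩: (-0.5172 - 0.5645i - 0.6228i - 0.1611i)/2 = (-0.2586 - 0.6742i)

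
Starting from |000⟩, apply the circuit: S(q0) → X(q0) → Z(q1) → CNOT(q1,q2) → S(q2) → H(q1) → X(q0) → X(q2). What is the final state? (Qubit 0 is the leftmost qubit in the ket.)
1/√2|001⟩ + 1/√2|011⟩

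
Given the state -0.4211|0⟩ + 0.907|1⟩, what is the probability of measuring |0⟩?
0.1773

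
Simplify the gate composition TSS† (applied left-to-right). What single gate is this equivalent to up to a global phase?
T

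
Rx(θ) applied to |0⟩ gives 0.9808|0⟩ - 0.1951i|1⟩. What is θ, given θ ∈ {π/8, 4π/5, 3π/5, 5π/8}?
π/8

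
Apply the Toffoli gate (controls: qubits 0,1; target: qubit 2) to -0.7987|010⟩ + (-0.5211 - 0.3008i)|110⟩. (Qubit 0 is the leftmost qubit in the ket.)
-0.7987|010⟩ + (-0.5211 - 0.3008i)|111⟩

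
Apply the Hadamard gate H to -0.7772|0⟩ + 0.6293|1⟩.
-0.1046|0⟩ - 0.9945|1⟩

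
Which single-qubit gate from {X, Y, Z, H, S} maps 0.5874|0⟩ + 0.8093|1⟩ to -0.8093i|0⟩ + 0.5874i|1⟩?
Y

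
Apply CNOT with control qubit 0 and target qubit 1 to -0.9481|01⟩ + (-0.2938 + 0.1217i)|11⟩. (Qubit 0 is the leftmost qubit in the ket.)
-0.9481|01⟩ + (-0.2938 + 0.1217i)|10⟩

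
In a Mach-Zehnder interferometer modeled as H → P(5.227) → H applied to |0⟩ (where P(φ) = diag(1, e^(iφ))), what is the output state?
(0.7461 - 0.4352i)|0⟩ + (0.2539 + 0.4352i)|1⟩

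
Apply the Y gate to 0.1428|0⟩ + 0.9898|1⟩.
-0.9898i|0⟩ + 0.1428i|1⟩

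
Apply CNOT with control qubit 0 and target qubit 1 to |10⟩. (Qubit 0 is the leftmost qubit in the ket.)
|11⟩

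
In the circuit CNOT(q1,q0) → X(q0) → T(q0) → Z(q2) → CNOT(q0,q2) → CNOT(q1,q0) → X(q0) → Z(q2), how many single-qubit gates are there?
5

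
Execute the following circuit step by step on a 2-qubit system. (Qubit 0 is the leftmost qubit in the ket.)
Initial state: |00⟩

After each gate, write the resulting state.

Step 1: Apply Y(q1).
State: i|01⟩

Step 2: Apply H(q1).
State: (1/√2)i|00⟩ - (1/√2)i|01⟩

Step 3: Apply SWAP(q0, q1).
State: (1/√2)i|00⟩ - (1/√2)i|10⟩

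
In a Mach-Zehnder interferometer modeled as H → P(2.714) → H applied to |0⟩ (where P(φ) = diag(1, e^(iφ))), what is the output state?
(0.04502 + 0.2073i)|0⟩ + (0.955 - 0.2073i)|1⟩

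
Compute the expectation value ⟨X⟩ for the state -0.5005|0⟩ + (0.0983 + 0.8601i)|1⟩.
-0.0984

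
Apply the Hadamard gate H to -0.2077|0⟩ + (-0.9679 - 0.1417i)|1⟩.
(-0.8313 - 0.1002i)|0⟩ + (0.5375 + 0.1002i)|1⟩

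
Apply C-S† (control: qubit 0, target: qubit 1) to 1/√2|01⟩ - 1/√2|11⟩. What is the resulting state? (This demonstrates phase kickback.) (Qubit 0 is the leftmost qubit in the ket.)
1/√2|01⟩ + (1/√2)i|11⟩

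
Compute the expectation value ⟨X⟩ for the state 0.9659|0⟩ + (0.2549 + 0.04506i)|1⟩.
0.4924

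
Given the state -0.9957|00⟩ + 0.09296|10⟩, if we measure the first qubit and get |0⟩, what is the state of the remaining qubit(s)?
-|0⟩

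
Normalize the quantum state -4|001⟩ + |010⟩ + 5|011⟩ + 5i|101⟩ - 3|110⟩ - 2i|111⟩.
-1/√5|001⟩ + 0.1118|010⟩ + 0.559|011⟩ + 0.559i|101⟩ - 0.3354|110⟩ - 0.2236i|111⟩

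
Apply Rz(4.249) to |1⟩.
(-0.5258 + 0.8506i)|1⟩

Rz(4.249) = [[e^(−iθ/2), 0], [0, e^(iθ/2)]] with e^(±iθ/2) = cos(θ/2) ± i·sin(θ/2); θ = 4.249, cos(θ/2) ≈ -0.525841, sin(θ/2) ≈ 0.850583.
With a = amp(|0⟩) = 0 and b = amp(|1⟩) = 1:
new amp(|0⟩) = (-0.525841 - 0.850583i)·a = 0
new amp(|1⟩) = (-0.525841 + 0.850583i)·b = (-0.5258 + 0.8506i)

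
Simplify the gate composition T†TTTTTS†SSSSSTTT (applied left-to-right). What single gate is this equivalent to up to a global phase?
T†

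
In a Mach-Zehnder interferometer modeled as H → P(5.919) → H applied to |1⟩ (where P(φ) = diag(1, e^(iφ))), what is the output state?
(0.03279 + 0.1781i)|0⟩ + (0.9672 - 0.1781i)|1⟩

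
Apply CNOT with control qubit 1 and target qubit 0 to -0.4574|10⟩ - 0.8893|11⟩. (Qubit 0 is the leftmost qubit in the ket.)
-0.8893|01⟩ - 0.4574|10⟩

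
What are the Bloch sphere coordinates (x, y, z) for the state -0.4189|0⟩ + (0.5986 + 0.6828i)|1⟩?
(-0.5015, -0.572, -0.6491)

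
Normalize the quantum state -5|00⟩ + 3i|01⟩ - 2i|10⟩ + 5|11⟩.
-0.6299|00⟩ + (1/√7)i|01⟩ - 0.252i|10⟩ + 0.6299|11⟩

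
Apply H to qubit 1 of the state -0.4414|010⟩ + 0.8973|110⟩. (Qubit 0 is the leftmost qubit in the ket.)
-0.3121|000⟩ + 0.3121|010⟩ + 0.6345|100⟩ - 0.6345|110⟩

H on qubit 1 mixes each pair of kets that differ only in qubit 1: amplitudes (a, b) of (|…0…⟩, |…1…⟩) become ((a + b)/√2, (a − b)/√2). Kets absent from the input have amplitude 0.
(|000⟩, |010⟩): (a, b) = (0, -0.4414) → (-0.3121, 0.3121)
(|100⟩, |110⟩): (a, b) = (0, 0.8973) → (0.6345, -0.6345)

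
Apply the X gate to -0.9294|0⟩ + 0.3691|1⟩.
0.3691|0⟩ - 0.9294|1⟩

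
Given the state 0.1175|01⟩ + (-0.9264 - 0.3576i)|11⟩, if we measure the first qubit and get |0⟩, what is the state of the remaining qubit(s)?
|1⟩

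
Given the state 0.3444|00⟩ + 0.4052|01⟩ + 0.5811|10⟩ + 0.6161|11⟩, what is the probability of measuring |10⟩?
0.3377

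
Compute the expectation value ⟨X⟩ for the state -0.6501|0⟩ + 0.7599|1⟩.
-0.988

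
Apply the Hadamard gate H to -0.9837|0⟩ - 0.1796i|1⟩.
(-0.6956 - 0.127i)|0⟩ + (-0.6956 + 0.127i)|1⟩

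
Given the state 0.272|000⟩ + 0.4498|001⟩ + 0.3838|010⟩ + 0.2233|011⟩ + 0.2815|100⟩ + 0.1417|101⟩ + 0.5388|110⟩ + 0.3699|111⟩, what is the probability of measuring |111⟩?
0.1368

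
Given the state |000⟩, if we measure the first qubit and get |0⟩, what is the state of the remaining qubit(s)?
|00⟩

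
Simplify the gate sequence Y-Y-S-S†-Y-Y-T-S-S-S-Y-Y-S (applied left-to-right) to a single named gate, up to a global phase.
T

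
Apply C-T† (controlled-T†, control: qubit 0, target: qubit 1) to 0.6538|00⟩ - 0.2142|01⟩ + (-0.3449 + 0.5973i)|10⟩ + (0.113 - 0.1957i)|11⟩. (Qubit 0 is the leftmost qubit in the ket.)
0.6538|00⟩ - 0.2142|01⟩ + (-0.3449 + 0.5973i)|10⟩ + (-0.05848 - 0.2183i)|11⟩

C-T† leaves the control-|0⟩ kets |00⟩, |01⟩ unchanged and applies T† to qubit 1 on the control-|1⟩ pair (|10⟩, |11⟩).
T† = [[1, 0], [0, (1/√2 - (1/√2)i)]].
With a = amp(|10⟩) = (-0.3449 + 0.5973i) and b = amp(|11⟩) = (0.113 - 0.1957i):
new amp(|10⟩) = (1)·a = (-0.3449 + 0.5973i)
new amp(|11⟩) = (1/√2 - (1/√2)i)·b = (-0.05848 - 0.2183i)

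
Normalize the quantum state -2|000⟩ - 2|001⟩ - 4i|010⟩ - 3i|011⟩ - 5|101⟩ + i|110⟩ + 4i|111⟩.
-0.2309|000⟩ - 0.2309|001⟩ - 0.4619i|010⟩ - 0.3464i|011⟩ - 1/√3|101⟩ + 0.1155i|110⟩ + 0.4619i|111⟩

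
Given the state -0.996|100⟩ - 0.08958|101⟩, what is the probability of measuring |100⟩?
0.992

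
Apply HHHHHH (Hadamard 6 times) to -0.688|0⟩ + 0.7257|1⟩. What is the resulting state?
-0.688|0⟩ + 0.7257|1⟩

H² = I, so an even number of Hadamards cancels: H^6 = I and the state is unchanged.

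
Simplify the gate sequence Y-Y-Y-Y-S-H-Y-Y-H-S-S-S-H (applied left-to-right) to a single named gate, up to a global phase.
H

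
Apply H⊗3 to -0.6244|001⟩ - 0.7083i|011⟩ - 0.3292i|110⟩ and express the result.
(-0.2208 - 0.3668i)|000⟩ + (0.2208 + 0.134i)|001⟩ + (-0.2208 + 0.3668i)|010⟩ + (0.2208 - 0.134i)|011⟩ + (-0.2208 - 0.134i)|100⟩ + (0.2208 + 0.3668i)|101⟩ + (-0.2208 + 0.134i)|110⟩ + (0.2208 - 0.3668i)|111⟩

H⊗3 gives amp(|y⟩) = (1/2√2) Σ_x (−1)^(x·y) amp(|x⟩), where x·y is the number of positions in which both x and y have a 1.
|000⟩: (-0.6244 - 0.7083i - 0.3292i)/(2√2) = (-0.2208 - 0.3668i)
|001⟩: (0.6244 + 0.7083i - 0.3292i)/(2√2) = (0.2208 + 0.134i)
|010⟩: (-0.6244 + 0.7083i + 0.3292i)/(2√2) = (-0.2208 + 0.3668i)
|011⟩: (0.6244 - 0.7083i + 0.3292i)/(2√2) = (0.2208 - 0.134i)
|100⟩: (-0.6244 - 0.7083i + 0.3292i)/(2√2) = (-0.2208 - 0.134i)
|101⟩: (0.6244 + 0.7083i + 0.3292i)/(2√2) = (0.2208 + 0.3668i)
|110⟩: (-0.6244 + 0.7083i - 0.3292i)/(2√2) = (-0.2208 + 0.134i)
|111⟩: (0.6244 - 0.7083i - 0.3292i)/(2√2) = (0.2208 - 0.3668i)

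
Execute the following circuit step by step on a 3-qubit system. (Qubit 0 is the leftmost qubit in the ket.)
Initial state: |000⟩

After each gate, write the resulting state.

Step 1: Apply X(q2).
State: |001⟩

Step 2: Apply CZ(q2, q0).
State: |001⟩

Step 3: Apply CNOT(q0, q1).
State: |001⟩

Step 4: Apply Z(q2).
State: -|001⟩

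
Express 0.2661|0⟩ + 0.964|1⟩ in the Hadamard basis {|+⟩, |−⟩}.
0.8698|+⟩ - 0.4935|−⟩

With |ψ⟩ = α|0⟩ + β|1⟩, the Hadamard-basis coefficients are ⟨+|ψ⟩ = (α + β)/√2 and ⟨−|ψ⟩ = (α − β)/√2.
Here α = 0.2661, β = 0.964: (α + β)/√2 = 0.8698, (α − β)/√2 = -0.4935.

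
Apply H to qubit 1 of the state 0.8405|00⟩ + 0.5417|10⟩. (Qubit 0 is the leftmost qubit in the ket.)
0.5943|00⟩ + 0.5943|01⟩ + 0.383|10⟩ + 0.383|11⟩

H on qubit 1 mixes each pair of kets that differ only in qubit 1: amplitudes (a, b) of (|…0…⟩, |…1…⟩) become ((a + b)/√2, (a − b)/√2). Kets absent from the input have amplitude 0.
(|00⟩, |01⟩): (a, b) = (0.8405, 0) → (0.5943, 0.5943)
(|10⟩, |11⟩): (a, b) = (0.5417, 0) → (0.383, 0.383)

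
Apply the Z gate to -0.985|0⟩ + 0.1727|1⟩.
-0.985|0⟩ - 0.1727|1⟩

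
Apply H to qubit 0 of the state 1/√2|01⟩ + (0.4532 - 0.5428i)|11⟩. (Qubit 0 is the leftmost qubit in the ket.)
(0.8205 - 0.3838i)|01⟩ + (0.1795 + 0.3838i)|11⟩

H on qubit 0 mixes each pair of kets that differ only in qubit 0: amplitudes (a, b) of (|…0…⟩, |…1…⟩) become ((a + b)/√2, (a − b)/√2). Kets absent from the input have amplitude 0.
(|01⟩, |11⟩): (a, b) = (1/√2, (0.4532 - 0.5428i)) → ((0.8205 - 0.3838i), (0.1795 + 0.3838i))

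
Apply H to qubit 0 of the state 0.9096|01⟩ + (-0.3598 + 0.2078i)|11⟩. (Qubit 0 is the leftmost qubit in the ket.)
(0.3888 + 0.1469i)|01⟩ + (0.8976 - 0.1469i)|11⟩

H on qubit 0 mixes each pair of kets that differ only in qubit 0: amplitudes (a, b) of (|…0…⟩, |…1…⟩) become ((a + b)/√2, (a − b)/√2). Kets absent from the input have amplitude 0.
(|01⟩, |11⟩): (a, b) = (0.9096, (-0.3598 + 0.2078i)) → ((0.3888 + 0.1469i), (0.8976 - 0.1469i))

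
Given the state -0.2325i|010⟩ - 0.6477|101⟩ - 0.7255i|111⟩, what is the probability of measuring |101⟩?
0.4195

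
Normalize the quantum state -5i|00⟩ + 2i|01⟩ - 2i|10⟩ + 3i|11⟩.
-0.7715i|00⟩ + 0.3086i|01⟩ - 0.3086i|10⟩ + 0.4629i|11⟩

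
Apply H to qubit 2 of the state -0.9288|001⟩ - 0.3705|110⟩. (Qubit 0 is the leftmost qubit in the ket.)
-0.6568|000⟩ + 0.6568|001⟩ - 0.262|110⟩ - 0.262|111⟩

H on qubit 2 mixes each pair of kets that differ only in qubit 2: amplitudes (a, b) of (|…0…⟩, |…1…⟩) become ((a + b)/√2, (a − b)/√2). Kets absent from the input have amplitude 0.
(|000⟩, |001⟩): (a, b) = (0, -0.9288) → (-0.6568, 0.6568)
(|110⟩, |111⟩): (a, b) = (-0.3705, 0) → (-0.262, -0.262)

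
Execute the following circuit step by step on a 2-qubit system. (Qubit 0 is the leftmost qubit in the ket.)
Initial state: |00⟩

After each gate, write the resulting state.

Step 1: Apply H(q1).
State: 1/√2|00⟩ + 1/√2|01⟩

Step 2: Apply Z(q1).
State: 1/√2|00⟩ - 1/√2|01⟩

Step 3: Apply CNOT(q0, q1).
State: 1/√2|00⟩ - 1/√2|01⟩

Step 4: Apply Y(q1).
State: (1/√2)i|00⟩ + (1/√2)i|01⟩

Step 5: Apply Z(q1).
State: (1/√2)i|00⟩ - (1/√2)i|01⟩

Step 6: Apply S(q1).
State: (1/√2)i|00⟩ + 1/√2|01⟩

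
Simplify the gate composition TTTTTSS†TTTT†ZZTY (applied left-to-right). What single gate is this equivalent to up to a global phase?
Y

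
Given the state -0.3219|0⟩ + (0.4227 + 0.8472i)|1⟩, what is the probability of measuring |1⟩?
0.8964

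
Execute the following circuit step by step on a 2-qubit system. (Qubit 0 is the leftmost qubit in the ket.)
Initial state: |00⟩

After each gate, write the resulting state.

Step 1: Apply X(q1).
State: |01⟩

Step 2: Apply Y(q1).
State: -i|00⟩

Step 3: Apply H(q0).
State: -(1/√2)i|00⟩ - (1/√2)i|10⟩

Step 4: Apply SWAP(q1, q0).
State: -(1/√2)i|00⟩ - (1/√2)i|01⟩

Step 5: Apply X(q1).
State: -(1/√2)i|00⟩ - (1/√2)i|01⟩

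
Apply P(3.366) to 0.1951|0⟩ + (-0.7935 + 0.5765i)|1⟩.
0.1951|0⟩ + (0.9019 - 0.3855i)|1⟩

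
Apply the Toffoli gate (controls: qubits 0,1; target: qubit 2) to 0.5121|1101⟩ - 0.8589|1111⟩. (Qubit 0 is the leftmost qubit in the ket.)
-0.8589|1101⟩ + 0.5121|1111⟩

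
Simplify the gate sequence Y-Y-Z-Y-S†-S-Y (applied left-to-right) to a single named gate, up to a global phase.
Z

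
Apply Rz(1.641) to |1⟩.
(0.6819 + 0.7315i)|1⟩

Rz(1.641) = [[e^(−iθ/2), 0], [0, e^(iθ/2)]] with e^(±iθ/2) = cos(θ/2) ± i·sin(θ/2); θ = 1.641, cos(θ/2) ≈ 0.681856, sin(θ/2) ≈ 0.731487.
With a = amp(|0⟩) = 0 and b = amp(|1⟩) = 1:
new amp(|0⟩) = (0.681856 - 0.731487i)·a = 0
new amp(|1⟩) = (0.681856 + 0.731487i)·b = (0.6819 + 0.7315i)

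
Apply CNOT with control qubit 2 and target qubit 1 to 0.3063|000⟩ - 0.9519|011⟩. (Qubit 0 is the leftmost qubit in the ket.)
0.3063|000⟩ - 0.9519|001⟩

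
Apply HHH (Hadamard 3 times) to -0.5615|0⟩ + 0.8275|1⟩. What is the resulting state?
0.1881|0⟩ - 0.9822|1⟩

H² = I, so H^3 = H: a single Hadamard. With (a, b) = (-0.5615, 0.8275), H gives ((a + b)/√2, (a − b)/√2) = (0.1881, -0.9822).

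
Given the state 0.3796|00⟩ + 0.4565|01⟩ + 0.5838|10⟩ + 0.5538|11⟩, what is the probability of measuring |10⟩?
0.3408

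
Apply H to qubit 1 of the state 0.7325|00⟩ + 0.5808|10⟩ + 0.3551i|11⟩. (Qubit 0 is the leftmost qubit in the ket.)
0.518|00⟩ + 0.518|01⟩ + (0.4107 + 0.2511i)|10⟩ + (0.4107 - 0.2511i)|11⟩

H on qubit 1 mixes each pair of kets that differ only in qubit 1: amplitudes (a, b) of (|…0…⟩, |…1…⟩) become ((a + b)/√2, (a − b)/√2). Kets absent from the input have amplitude 0.
(|00⟩, |01⟩): (a, b) = (0.7325, 0) → (0.518, 0.518)
(|10⟩, |11⟩): (a, b) = (0.5808, 0.3551i) → ((0.4107 + 0.2511i), (0.4107 - 0.2511i))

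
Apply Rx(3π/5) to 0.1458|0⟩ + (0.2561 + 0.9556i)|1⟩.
(0.8588 - 0.2072i)|0⟩ + (0.1505 + 0.4437i)|1⟩

Rx(3π/5) = [[cos(θ/2), −i·sin(θ/2)], [−i·sin(θ/2), cos(θ/2)]]; θ = 3π/5, cos(θ/2) ≈ 0.587785, sin(θ/2) ≈ 0.809017.
With a = amp(|0⟩) = 0.1458 and b = amp(|1⟩) = (0.2561 + 0.9556i):
new amp(|0⟩) = (0.587785)·a + (-0.809017i)·b = (0.8588 - 0.2072i)
new amp(|1⟩) = (-0.809017i)·a + (0.587785)·b = (0.1505 + 0.4437i)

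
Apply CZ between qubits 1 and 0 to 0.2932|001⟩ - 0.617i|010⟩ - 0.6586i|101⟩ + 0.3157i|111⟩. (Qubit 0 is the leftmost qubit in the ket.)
0.2932|001⟩ - 0.617i|010⟩ - 0.6586i|101⟩ - 0.3157i|111⟩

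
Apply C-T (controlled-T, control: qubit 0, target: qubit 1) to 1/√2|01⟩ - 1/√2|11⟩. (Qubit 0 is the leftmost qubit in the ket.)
1/√2|01⟩ + (-1/2 - (1/2)i)|11⟩

C-T leaves the control-|0⟩ kets |00⟩, |01⟩ unchanged and applies T to qubit 1 on the control-|1⟩ pair (|10⟩, |11⟩).
T = [[1, 0], [0, (1/√2 + (1/√2)i)]].
With a = amp(|10⟩) = 0 and b = amp(|11⟩) = -1/√2:
new amp(|10⟩) = (1)·a = 0
new amp(|11⟩) = (1/√2 + (1/√2)i)·b = (-1/2 - (1/2)i)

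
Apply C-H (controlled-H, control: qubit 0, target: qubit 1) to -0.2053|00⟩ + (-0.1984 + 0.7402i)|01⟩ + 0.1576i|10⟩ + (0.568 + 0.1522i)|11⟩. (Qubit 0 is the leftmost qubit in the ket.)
-0.2053|00⟩ + (-0.1984 + 0.7402i)|01⟩ + (0.4016 + 0.2191i)|10⟩ + (-0.4016 + 0.003818i)|11⟩

C-H leaves the control-|0⟩ kets |00⟩, |01⟩ unchanged and applies H to qubit 1 on the control-|1⟩ pair (|10⟩, |11⟩).
H = [[1/√2, 1/√2], [1/√2, -1/√2]].
With a = amp(|10⟩) = 0.1576i and b = amp(|11⟩) = (0.568 + 0.1522i):
new amp(|10⟩) = (1/√2)·a + (1/√2)·b = (0.4016 + 0.2191i)
new amp(|11⟩) = (1/√2)·a + (-1/√2)·b = (-0.4016 + 0.003818i)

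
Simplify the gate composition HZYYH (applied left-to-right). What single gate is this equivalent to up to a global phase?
X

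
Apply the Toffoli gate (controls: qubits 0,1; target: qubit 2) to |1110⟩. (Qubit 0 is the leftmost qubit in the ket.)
|1100⟩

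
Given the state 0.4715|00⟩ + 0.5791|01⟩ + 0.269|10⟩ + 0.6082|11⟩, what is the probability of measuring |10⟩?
0.07236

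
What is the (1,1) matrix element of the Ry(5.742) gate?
-0.9636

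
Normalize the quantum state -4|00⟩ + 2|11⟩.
-0.8944|00⟩ + 1/√5|11⟩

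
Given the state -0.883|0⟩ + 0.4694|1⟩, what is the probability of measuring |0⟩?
0.7797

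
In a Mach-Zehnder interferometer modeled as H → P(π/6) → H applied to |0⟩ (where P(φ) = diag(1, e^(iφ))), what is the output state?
(0.933 + 0.25i)|0⟩ + (0.06699 - 0.25i)|1⟩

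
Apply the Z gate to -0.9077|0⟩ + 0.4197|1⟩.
-0.9077|0⟩ - 0.4197|1⟩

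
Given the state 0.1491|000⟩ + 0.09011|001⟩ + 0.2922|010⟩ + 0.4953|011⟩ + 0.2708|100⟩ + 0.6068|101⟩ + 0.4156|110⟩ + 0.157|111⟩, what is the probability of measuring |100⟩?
0.07333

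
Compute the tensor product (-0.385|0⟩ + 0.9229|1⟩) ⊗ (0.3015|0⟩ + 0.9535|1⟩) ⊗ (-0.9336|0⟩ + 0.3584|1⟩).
0.1084|000⟩ - 0.0416|001⟩ + 0.3427|010⟩ - 0.1316|011⟩ - 0.2598|100⟩ + 0.09973|101⟩ - 0.8216|110⟩ + 0.3154|111⟩

amp(|b₁b₂…⟩) = product of the factor amplitudes for bits b₁, b₂, …; only kets whose every factor amplitude is nonzero survive.
|000⟩: (-0.385)(0.3015)(-0.9336) = 0.1084
|001⟩: (-0.385)(0.3015)(0.3584) = -0.0416
|010⟩: (-0.385)(0.9535)(-0.9336) = 0.3427
|011⟩: (-0.385)(0.9535)(0.3584) = -0.1316
|100⟩: (0.9229)(0.3015)(-0.9336) = -0.2598
|101⟩: (0.9229)(0.3015)(0.3584) = 0.09973
|110⟩: (0.9229)(0.9535)(-0.9336) = -0.8216
|111⟩: (0.9229)(0.9535)(0.3584) = 0.3154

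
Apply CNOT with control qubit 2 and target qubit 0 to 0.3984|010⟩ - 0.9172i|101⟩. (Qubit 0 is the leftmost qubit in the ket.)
-0.9172i|001⟩ + 0.3984|010⟩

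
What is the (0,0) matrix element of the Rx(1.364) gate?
0.7763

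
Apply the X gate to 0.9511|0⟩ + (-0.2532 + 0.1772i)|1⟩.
(-0.2532 + 0.1772i)|0⟩ + 0.9511|1⟩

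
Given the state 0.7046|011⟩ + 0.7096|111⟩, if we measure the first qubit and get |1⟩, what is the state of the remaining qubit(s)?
|11⟩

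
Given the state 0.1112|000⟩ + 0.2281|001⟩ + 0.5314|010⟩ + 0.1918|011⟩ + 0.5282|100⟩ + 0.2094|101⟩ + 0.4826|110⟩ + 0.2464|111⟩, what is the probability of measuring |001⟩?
0.05203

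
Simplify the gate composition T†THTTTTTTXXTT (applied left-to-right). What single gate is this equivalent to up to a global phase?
H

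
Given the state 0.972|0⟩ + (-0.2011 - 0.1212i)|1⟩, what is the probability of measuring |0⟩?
0.9448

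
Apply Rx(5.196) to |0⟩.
-0.8559|0⟩ - 0.5172i|1⟩

Rx(5.196) = [[cos(θ/2), −i·sin(θ/2)], [−i·sin(θ/2), cos(θ/2)]]; θ = 5.196, cos(θ/2) ≈ -0.855856, sin(θ/2) ≈ 0.517214.
With a = amp(|0⟩) = 1 and b = amp(|1⟩) = 0:
new amp(|0⟩) = (-0.855856)·a + (-0.517214i)·b = -0.8559
new amp(|1⟩) = (-0.517214i)·a + (-0.855856)·b = -0.5172i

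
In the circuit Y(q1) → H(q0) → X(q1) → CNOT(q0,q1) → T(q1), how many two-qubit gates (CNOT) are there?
1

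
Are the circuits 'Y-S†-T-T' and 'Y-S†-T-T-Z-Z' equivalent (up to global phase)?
Yes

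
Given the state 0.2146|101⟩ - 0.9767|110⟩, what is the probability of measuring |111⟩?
0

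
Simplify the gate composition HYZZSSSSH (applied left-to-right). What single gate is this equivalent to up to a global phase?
Y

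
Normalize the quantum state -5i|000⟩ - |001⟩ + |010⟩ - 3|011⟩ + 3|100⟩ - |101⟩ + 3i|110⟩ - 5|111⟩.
-0.559i|000⟩ - 0.1118|001⟩ + 0.1118|010⟩ - 0.3354|011⟩ + 0.3354|100⟩ - 0.1118|101⟩ + 0.3354i|110⟩ - 0.559|111⟩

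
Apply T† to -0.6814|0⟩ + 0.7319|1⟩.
-0.6814|0⟩ + (0.5175 - 0.5175i)|1⟩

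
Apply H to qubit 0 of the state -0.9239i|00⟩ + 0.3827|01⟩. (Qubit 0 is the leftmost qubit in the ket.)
-0.6533i|00⟩ + 0.2706|01⟩ - 0.6533i|10⟩ + 0.2706|11⟩

H on qubit 0 mixes each pair of kets that differ only in qubit 0: amplitudes (a, b) of (|…0…⟩, |…1…⟩) become ((a + b)/√2, (a − b)/√2). Kets absent from the input have amplitude 0.
(|00⟩, |10⟩): (a, b) = (-0.9239i, 0) → (-0.6533i, -0.6533i)
(|01⟩, |11⟩): (a, b) = (0.3827, 0) → (0.2706, 0.2706)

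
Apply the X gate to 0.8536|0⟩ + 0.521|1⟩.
0.521|0⟩ + 0.8536|1⟩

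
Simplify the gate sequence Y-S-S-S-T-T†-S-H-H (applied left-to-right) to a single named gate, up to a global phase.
Y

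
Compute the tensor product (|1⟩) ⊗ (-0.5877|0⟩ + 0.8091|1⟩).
-0.5877|10⟩ + 0.8091|11⟩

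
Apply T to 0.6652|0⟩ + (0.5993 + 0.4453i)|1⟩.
0.6652|0⟩ + (0.1089 + 0.7386i)|1⟩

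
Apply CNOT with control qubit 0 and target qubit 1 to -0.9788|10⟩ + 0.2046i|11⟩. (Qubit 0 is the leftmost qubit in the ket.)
0.2046i|10⟩ - 0.9788|11⟩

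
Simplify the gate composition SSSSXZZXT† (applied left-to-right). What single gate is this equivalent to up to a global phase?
T†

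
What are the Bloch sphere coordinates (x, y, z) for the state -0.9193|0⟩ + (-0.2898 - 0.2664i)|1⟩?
(0.5328, 0.4898, 0.6902)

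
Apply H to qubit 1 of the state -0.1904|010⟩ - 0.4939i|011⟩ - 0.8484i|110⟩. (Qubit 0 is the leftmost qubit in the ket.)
-0.1346|000⟩ - 0.3492i|001⟩ + 0.1346|010⟩ + 0.3492i|011⟩ - 0.5999i|100⟩ + 0.5999i|110⟩

H on qubit 1 mixes each pair of kets that differ only in qubit 1: amplitudes (a, b) of (|…0…⟩, |…1…⟩) become ((a + b)/√2, (a − b)/√2). Kets absent from the input have amplitude 0.
(|000⟩, |010⟩): (a, b) = (0, -0.1904) → (-0.1346, 0.1346)
(|001⟩, |011⟩): (a, b) = (0, -0.4939i) → (-0.3492i, 0.3492i)
(|100⟩, |110⟩): (a, b) = (0, -0.8484i) → (-0.5999i, 0.5999i)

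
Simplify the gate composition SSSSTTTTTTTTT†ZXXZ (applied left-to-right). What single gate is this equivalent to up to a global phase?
T†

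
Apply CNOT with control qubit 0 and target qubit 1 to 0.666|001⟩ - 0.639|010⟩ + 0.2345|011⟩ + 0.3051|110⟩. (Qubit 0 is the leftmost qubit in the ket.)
0.666|001⟩ - 0.639|010⟩ + 0.2345|011⟩ + 0.3051|100⟩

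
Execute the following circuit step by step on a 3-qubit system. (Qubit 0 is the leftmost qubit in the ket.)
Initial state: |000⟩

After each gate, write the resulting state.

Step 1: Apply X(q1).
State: |010⟩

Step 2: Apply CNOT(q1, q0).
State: |110⟩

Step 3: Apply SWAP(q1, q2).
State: |101⟩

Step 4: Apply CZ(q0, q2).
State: -|101⟩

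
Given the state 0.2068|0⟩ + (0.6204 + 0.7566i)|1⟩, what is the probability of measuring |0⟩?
0.04277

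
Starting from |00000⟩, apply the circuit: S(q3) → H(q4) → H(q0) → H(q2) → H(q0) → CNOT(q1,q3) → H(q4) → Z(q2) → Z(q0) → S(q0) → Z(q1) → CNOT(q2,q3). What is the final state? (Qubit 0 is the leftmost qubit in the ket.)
1/√2|00000⟩ - 1/√2|00110⟩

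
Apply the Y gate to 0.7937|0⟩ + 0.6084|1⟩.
-0.6084i|0⟩ + 0.7937i|1⟩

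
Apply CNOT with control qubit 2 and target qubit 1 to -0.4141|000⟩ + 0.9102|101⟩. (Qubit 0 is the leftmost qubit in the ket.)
-0.4141|000⟩ + 0.9102|111⟩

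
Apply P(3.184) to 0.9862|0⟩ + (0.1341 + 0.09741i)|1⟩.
0.9862|0⟩ + (-0.1298 - 0.103i)|1⟩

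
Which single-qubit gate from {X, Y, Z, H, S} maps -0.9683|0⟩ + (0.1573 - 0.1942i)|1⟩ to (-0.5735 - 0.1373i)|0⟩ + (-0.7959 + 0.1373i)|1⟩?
H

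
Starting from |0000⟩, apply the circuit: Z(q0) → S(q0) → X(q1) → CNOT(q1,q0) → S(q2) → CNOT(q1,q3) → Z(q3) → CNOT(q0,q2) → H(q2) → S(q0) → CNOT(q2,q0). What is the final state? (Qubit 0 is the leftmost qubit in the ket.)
(1/√2)i|0111⟩ - (1/√2)i|1101⟩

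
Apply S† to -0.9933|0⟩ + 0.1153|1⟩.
-0.9933|0⟩ - 0.1153i|1⟩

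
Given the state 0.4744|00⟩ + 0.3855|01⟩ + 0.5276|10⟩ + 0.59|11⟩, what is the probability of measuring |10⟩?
0.2784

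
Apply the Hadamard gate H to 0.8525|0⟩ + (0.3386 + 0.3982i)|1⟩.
(0.8422 + 0.2816i)|0⟩ + (0.3634 - 0.2816i)|1⟩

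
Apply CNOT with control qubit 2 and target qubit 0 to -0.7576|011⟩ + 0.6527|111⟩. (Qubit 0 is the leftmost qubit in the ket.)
0.6527|011⟩ - 0.7576|111⟩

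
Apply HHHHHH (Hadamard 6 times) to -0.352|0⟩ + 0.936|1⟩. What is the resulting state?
-0.352|0⟩ + 0.936|1⟩

H² = I, so an even number of Hadamards cancels: H^6 = I and the state is unchanged.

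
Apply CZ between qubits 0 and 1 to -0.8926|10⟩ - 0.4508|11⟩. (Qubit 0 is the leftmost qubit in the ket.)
-0.8926|10⟩ + 0.4508|11⟩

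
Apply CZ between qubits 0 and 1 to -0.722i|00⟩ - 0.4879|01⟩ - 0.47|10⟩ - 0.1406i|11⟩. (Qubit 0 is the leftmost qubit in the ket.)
-0.722i|00⟩ - 0.4879|01⟩ - 0.47|10⟩ + 0.1406i|11⟩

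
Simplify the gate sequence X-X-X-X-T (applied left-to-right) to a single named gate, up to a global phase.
T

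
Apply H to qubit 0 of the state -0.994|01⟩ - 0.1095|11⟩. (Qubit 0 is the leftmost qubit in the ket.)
-0.7803|01⟩ - 0.6254|11⟩

H on qubit 0 mixes each pair of kets that differ only in qubit 0: amplitudes (a, b) of (|…0…⟩, |…1…⟩) become ((a + b)/√2, (a − b)/√2). Kets absent from the input have amplitude 0.
(|01⟩, |11⟩): (a, b) = (-0.994, -0.1095) → (-0.7803, -0.6254)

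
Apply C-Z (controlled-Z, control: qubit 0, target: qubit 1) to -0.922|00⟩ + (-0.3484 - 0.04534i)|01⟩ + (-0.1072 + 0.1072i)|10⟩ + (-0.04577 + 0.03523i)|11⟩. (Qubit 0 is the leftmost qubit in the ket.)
-0.922|00⟩ + (-0.3484 - 0.04534i)|01⟩ + (-0.1072 + 0.1072i)|10⟩ + (0.04577 - 0.03523i)|11⟩

C-Z leaves the control-|0⟩ kets |00⟩, |01⟩ unchanged and applies Z to qubit 1 on the control-|1⟩ pair (|10⟩, |11⟩).
Z = [[1, 0], [0, -1]].
With a = amp(|10⟩) = (-0.1072 + 0.1072i) and b = amp(|11⟩) = (-0.04577 + 0.03523i):
new amp(|10⟩) = (1)·a = (-0.1072 + 0.1072i)
new amp(|11⟩) = (-1)·b = (0.04577 - 0.03523i)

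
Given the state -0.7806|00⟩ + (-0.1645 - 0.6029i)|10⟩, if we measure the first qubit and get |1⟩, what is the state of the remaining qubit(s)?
(-0.2632 - 0.9647i)|0⟩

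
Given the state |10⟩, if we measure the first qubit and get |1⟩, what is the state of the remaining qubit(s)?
|0⟩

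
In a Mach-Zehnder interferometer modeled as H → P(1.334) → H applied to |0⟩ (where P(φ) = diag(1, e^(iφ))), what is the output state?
(0.6173 + 0.486i)|0⟩ + (0.3827 - 0.486i)|1⟩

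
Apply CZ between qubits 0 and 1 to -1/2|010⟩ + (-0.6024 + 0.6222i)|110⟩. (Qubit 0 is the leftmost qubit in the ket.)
-1/2|010⟩ + (0.6024 - 0.6222i)|110⟩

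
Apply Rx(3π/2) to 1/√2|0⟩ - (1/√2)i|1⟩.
-|0⟩

Rx(3π/2) = [[cos(θ/2), −i·sin(θ/2)], [−i·sin(θ/2), cos(θ/2)]]; θ = 3π/2, cos(θ/2) ≈ -0.707107, sin(θ/2) ≈ 0.707107.
With a = amp(|0⟩) = 1/√2 and b = amp(|1⟩) = -(1/√2)i:
new amp(|0⟩) = (-0.707107)·a + (-0.707107i)·b = -1
new amp(|1⟩) = (-0.707107i)·a + (-0.707107)·b = 0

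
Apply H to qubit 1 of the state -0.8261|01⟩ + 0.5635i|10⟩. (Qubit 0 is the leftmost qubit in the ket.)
-0.5841|00⟩ + 0.5841|01⟩ + 0.3985i|10⟩ + 0.3985i|11⟩

H on qubit 1 mixes each pair of kets that differ only in qubit 1: amplitudes (a, b) of (|…0…⟩, |…1…⟩) become ((a + b)/√2, (a − b)/√2). Kets absent from the input have amplitude 0.
(|00⟩, |01⟩): (a, b) = (0, -0.8261) → (-0.5841, 0.5841)
(|10⟩, |11⟩): (a, b) = (0.5635i, 0) → (0.3985i, 0.3985i)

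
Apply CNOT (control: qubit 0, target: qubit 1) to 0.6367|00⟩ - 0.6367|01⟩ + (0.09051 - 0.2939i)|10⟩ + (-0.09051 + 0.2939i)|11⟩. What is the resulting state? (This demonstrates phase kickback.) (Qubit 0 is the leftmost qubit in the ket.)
0.6367|00⟩ - 0.6367|01⟩ + (-0.09051 + 0.2939i)|10⟩ + (0.09051 - 0.2939i)|11⟩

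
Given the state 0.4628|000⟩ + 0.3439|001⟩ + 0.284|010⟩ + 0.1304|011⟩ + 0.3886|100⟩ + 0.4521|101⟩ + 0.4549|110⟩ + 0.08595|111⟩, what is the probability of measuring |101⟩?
0.2044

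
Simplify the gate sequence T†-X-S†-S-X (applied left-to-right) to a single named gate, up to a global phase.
T†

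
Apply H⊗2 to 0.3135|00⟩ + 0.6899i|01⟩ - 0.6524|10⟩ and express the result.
(-0.1695 + 0.345i)|00⟩ + (-0.1695 - 0.345i)|01⟩ + (0.483 + 0.345i)|10⟩ + (0.483 - 0.345i)|11⟩

H⊗2 gives amp(|y⟩) = (1/2) Σ_x (−1)^(x·y) amp(|x⟩), where x·y is the number of positions in which both x and y have a 1.
|00⟩: (0.3135 + 0.6899i - 0.6524)/2 = (-0.1695 + 0.345i)
|01⟩: (0.3135 - 0.6899i - 0.6524)/2 = (-0.1695 - 0.345i)
|10⟩: (0.3135 + 0.6899i + 0.6524)/2 = (0.483 + 0.345i)
|11⟩: (0.3135 - 0.6899i + 0.6524)/2 = (0.483 - 0.345i)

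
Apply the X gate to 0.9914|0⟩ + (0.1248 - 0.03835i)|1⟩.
(0.1248 - 0.03835i)|0⟩ + 0.9914|1⟩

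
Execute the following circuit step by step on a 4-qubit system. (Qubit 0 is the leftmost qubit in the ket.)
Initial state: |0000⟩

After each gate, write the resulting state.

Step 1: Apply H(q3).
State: 1/√2|0000⟩ + 1/√2|0001⟩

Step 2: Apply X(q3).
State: 1/√2|0000⟩ + 1/√2|0001⟩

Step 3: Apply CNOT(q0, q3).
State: 1/√2|0000⟩ + 1/√2|0001⟩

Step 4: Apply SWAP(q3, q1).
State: 1/√2|0000⟩ + 1/√2|0100⟩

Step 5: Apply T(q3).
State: 1/√2|0000⟩ + 1/√2|0100⟩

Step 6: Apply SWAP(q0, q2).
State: 1/√2|0000⟩ + 1/√2|0100⟩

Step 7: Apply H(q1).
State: |0000⟩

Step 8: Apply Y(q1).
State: i|0100⟩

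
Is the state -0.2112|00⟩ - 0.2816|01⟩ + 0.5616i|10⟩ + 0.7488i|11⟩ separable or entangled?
Separable

Writing the state as a|00⟩ + b|01⟩ + c|10⟩ + d|11⟩, it is a product state iff ad − bc = 0.
Here (a, b, c, d) = (-0.2112, -0.2816, 0.5616i, 0.7488i): ad − bc = (-0.2112)(0.7488i) − (-0.2816)(0.5616i) = 0, so the state is separable.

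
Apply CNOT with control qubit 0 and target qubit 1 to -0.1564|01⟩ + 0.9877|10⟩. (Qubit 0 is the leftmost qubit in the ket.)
-0.1564|01⟩ + 0.9877|11⟩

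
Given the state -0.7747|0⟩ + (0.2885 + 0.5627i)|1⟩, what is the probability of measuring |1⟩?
0.3999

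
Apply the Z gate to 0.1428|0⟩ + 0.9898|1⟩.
0.1428|0⟩ - 0.9898|1⟩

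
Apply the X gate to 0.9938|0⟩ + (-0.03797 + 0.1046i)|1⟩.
(-0.03797 + 0.1046i)|0⟩ + 0.9938|1⟩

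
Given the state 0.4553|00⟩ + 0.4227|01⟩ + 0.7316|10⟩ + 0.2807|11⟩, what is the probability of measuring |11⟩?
0.07879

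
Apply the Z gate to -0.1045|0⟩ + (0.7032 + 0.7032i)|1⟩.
-0.1045|0⟩ + (-0.7032 - 0.7032i)|1⟩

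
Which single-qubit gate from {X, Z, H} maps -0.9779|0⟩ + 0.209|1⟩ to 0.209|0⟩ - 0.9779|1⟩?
X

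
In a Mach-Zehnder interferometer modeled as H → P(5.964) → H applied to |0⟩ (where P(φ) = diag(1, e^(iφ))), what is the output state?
(0.9747 - 0.1569i)|0⟩ + (0.02525 + 0.1569i)|1⟩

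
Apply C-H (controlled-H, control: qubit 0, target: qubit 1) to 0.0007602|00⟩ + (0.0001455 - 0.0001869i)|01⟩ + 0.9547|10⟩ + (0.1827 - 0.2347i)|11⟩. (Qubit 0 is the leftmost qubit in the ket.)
0.0007602|00⟩ + (0.0001455 - 0.0001869i)|01⟩ + (0.8043 - 0.166i)|10⟩ + (0.5459 + 0.166i)|11⟩

C-H leaves the control-|0⟩ kets |00⟩, |01⟩ unchanged and applies H to qubit 1 on the control-|1⟩ pair (|10⟩, |11⟩).
H = [[1/√2, 1/√2], [1/√2, -1/√2]].
With a = amp(|10⟩) = 0.9547 and b = amp(|11⟩) = (0.1827 - 0.2347i):
new amp(|10⟩) = (1/√2)·a + (1/√2)·b = (0.8043 - 0.166i)
new amp(|11⟩) = (1/√2)·a + (-1/√2)·b = (0.5459 + 0.166i)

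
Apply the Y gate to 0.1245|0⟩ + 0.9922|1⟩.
-0.9922i|0⟩ + 0.1245i|1⟩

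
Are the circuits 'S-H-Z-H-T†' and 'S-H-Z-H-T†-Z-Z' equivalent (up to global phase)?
Yes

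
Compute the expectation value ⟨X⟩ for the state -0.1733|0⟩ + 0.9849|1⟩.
-0.3414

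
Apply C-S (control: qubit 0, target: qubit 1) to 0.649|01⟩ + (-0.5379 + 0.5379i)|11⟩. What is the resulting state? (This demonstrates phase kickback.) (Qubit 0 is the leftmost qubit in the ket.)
0.649|01⟩ + (-0.5379 - 0.5379i)|11⟩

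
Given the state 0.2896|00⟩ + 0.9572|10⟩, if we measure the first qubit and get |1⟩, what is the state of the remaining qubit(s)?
|0⟩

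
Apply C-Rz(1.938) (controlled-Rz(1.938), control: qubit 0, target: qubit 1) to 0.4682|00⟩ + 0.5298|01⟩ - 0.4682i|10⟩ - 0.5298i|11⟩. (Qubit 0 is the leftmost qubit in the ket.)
0.4682|00⟩ + 0.5298|01⟩ + (-0.3859 - 0.2651i)|10⟩ + (0.4367 - 0.2999i)|11⟩

C-Rz(1.938) leaves the control-|0⟩ kets |00⟩, |01⟩ unchanged and applies Rz(1.938) to qubit 1 on the control-|1⟩ pair (|10⟩, |11⟩).
Rz(1.938) = [[e^(−iθ/2), 0], [0, e^(iθ/2)]] with e^(±iθ/2) = cos(θ/2) ± i·sin(θ/2); θ = 1.938, cos(θ/2) ≈ 0.566124, sin(θ/2) ≈ 0.82432.
With a = amp(|10⟩) = -0.4682i and b = amp(|11⟩) = -0.5298i:
new amp(|10⟩) = (0.566124 - 0.82432i)·a = (-0.3859 - 0.2651i)
new amp(|11⟩) = (0.566124 + 0.82432i)·b = (0.4367 - 0.2999i)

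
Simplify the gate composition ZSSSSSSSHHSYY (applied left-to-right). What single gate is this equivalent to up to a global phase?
Z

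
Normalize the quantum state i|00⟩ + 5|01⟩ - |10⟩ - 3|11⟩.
0.1667i|00⟩ + 0.8333|01⟩ - 0.1667|10⟩ - 1/2|11⟩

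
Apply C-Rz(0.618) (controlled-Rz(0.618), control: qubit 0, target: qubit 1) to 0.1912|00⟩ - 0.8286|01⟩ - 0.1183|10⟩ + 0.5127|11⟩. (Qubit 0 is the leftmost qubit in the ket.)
0.1912|00⟩ - 0.8286|01⟩ + (-0.1127 + 0.03598i)|10⟩ + (0.4884 + 0.1559i)|11⟩

C-Rz(0.618) leaves the control-|0⟩ kets |00⟩, |01⟩ unchanged and applies Rz(0.618) to qubit 1 on the control-|1⟩ pair (|10⟩, |11⟩).
Rz(0.618) = [[e^(−iθ/2), 0], [0, e^(iθ/2)]] with e^(±iθ/2) = cos(θ/2) ± i·sin(θ/2); θ = 0.618, cos(θ/2) ≈ 0.952638, sin(θ/2) ≈ 0.304106.
With a = amp(|10⟩) = -0.1183 and b = amp(|11⟩) = 0.5127:
new amp(|10⟩) = (0.952638 - 0.304106i)·a = (-0.1127 + 0.03598i)
new amp(|11⟩) = (0.952638 + 0.304106i)·b = (0.4884 + 0.1559i)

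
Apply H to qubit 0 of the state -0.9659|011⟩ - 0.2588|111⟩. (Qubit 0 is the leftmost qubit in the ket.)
-0.866|011⟩ - 0.5|111⟩

H on qubit 0 mixes each pair of kets that differ only in qubit 0: amplitudes (a, b) of (|…0…⟩, |…1…⟩) become ((a + b)/√2, (a − b)/√2). Kets absent from the input have amplitude 0.
(|011⟩, |111⟩): (a, b) = (-0.9659, -0.2588) → (-0.866, -0.5)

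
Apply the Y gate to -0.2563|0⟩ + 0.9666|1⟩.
-0.9666i|0⟩ - 0.2563i|1⟩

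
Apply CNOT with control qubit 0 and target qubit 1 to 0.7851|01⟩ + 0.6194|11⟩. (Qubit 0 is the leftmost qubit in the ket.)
0.7851|01⟩ + 0.6194|10⟩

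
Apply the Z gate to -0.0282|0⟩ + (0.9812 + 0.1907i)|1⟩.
-0.0282|0⟩ + (-0.9812 - 0.1907i)|1⟩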